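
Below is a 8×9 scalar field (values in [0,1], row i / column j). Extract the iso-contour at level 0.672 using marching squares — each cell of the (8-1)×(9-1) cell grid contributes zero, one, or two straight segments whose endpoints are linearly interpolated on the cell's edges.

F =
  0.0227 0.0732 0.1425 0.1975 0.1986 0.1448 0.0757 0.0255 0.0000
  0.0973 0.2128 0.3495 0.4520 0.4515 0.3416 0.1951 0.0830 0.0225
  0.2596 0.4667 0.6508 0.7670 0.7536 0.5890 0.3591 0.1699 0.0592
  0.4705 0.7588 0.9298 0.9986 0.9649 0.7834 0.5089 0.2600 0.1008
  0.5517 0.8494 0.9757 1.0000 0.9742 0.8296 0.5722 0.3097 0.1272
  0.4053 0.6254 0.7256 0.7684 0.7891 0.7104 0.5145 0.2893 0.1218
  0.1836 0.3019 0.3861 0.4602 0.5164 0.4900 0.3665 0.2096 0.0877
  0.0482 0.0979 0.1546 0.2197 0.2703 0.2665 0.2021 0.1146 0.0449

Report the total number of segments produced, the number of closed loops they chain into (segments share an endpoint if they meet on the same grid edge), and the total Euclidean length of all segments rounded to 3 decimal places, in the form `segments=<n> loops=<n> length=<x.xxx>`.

segments=18 loops=1 length=14.118

cell (1,2): code 0100 → (1.698,3.000)–(2.000,2.182)
cell (1,3): code 1100 → (1.730,4.000)–(1.698,3.000)
cell (1,4): code 1000 → (2.000,4.496)–(1.730,4.000)
cell (2,0): code 0100 → (2.703,1.000)–(3.000,0.699)
cell (2,1): code 1100 → (2.076,2.000)–(2.703,1.000)
cell (2,2): code 1110 → (2.000,2.182)–(2.076,2.000)
cell (2,4): code 1101 → (2.427,5.000)–(2.000,4.496)
cell (2,5): code 1000 → (3.000,5.406)–(2.427,5.000)
cell (3,0): code 0110 → (3.000,0.699)–(4.000,0.404)
cell (3,5): code 1001 → (4.000,5.612)–(3.000,5.406)
cell (4,0): code 0010 → (4.000,0.404)–(4.792,1.000)
cell (4,1): code 0111 → (4.792,1.000)–(5.000,1.465)
cell (4,5): code 1001 → (5.000,5.196)–(4.000,5.612)
cell (5,1): code 0010 → (5.000,1.465)–(5.158,2.000)
cell (5,2): code 0011 → (5.158,2.000)–(5.313,3.000)
cell (5,3): code 0011 → (5.313,3.000)–(5.429,4.000)
cell (5,4): code 0011 → (5.429,4.000)–(5.174,5.000)
cell (5,5): code 0001 → (5.174,5.000)–(5.000,5.196)
total: 18 segments, chained into 1 closed loop(s), length Σ = 14.118437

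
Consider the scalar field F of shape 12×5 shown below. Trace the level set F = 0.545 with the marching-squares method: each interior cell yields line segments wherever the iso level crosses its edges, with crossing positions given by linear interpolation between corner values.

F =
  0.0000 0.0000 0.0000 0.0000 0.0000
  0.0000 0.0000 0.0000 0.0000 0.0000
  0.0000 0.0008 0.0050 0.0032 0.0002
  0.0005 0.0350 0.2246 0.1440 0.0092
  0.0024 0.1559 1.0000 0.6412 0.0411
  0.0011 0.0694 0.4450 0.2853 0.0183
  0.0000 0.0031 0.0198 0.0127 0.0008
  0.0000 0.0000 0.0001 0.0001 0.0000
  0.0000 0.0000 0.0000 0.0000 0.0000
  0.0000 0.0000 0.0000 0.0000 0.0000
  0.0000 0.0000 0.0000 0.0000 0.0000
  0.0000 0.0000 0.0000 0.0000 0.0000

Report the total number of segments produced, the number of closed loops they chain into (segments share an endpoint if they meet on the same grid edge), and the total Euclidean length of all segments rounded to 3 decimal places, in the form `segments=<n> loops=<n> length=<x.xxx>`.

segments=6 loops=1 length=4.559

cell (3,1): code 0100 → (3.413,2.000)–(4.000,1.461)
cell (3,2): code 1100 → (3.807,3.000)–(3.413,2.000)
cell (3,3): code 1000 → (4.000,3.160)–(3.807,3.000)
cell (4,1): code 0010 → (4.000,1.461)–(4.820,2.000)
cell (4,2): code 0011 → (4.820,2.000)–(4.270,3.000)
cell (4,3): code 0001 → (4.270,3.000)–(4.000,3.160)
total: 6 segments, chained into 1 closed loop(s), length Σ = 4.559085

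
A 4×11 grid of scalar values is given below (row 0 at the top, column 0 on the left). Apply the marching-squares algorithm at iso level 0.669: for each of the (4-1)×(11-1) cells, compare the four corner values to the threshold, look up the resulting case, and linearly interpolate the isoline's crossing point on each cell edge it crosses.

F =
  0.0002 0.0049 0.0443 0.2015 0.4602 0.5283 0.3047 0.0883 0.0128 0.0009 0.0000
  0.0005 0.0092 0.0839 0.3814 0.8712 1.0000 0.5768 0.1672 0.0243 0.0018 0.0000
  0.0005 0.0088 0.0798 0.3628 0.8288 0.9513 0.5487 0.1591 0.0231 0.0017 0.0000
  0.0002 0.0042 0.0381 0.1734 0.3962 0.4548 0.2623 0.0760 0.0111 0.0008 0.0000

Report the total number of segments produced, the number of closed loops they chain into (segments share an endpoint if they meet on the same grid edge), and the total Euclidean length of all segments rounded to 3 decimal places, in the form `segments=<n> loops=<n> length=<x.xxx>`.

segments=8 loops=1 length=7.147

cell (0,3): code 0100 → (0.508,4.000)–(1.000,3.587)
cell (0,4): code 1100 → (0.298,5.000)–(0.508,4.000)
cell (0,5): code 1000 → (1.000,5.782)–(0.298,5.000)
cell (1,3): code 0110 → (1.000,3.587)–(2.000,3.657)
cell (1,5): code 1001 → (2.000,5.701)–(1.000,5.782)
cell (2,3): code 0010 → (2.000,3.657)–(2.369,4.000)
cell (2,4): code 0011 → (2.369,4.000)–(2.569,5.000)
cell (2,5): code 0001 → (2.569,5.000)–(2.000,5.701)
total: 8 segments, chained into 1 closed loop(s), length Σ = 7.146903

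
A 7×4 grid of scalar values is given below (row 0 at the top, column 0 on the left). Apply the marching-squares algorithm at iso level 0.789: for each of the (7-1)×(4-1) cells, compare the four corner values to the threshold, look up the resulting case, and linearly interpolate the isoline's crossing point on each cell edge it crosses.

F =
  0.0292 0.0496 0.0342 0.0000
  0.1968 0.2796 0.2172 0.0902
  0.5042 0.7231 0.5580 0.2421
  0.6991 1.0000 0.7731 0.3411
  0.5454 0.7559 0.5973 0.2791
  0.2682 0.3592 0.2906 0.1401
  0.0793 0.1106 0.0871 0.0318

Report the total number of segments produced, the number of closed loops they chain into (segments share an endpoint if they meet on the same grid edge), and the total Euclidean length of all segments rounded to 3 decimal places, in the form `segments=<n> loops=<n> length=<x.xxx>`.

segments=4 loops=1 length=4.621

cell (2,0): code 0100 → (2.238,1.000)–(3.000,0.299)
cell (2,1): code 1000 → (3.000,1.930)–(2.238,1.000)
cell (3,0): code 0010 → (3.000,0.299)–(3.864,1.000)
cell (3,1): code 0001 → (3.864,1.000)–(3.000,1.930)
total: 4 segments, chained into 1 closed loop(s), length Σ = 4.620501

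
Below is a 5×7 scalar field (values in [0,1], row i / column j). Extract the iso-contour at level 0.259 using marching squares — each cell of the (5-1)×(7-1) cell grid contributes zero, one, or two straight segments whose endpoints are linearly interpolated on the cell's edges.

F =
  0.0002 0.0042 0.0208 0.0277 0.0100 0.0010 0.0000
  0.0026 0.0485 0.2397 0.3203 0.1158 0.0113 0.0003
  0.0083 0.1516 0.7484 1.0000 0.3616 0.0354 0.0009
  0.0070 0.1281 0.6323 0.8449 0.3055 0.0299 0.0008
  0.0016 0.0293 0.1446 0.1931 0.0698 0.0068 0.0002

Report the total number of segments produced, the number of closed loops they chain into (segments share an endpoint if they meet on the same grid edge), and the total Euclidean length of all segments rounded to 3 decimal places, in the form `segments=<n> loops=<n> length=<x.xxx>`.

cell (0,2): code 0100 → (0.790,3.000)–(1.000,2.239)
cell (0,3): code 1000 → (1.000,3.300)–(0.790,3.000)
cell (1,1): code 0100 → (1.038,2.000)–(2.000,1.180)
cell (1,2): code 1110 → (1.000,2.239)–(1.038,2.000)
cell (1,3): code 1101 → (1.583,4.000)–(1.000,3.300)
cell (1,4): code 1000 → (2.000,4.315)–(1.583,4.000)
cell (2,1): code 0110 → (2.000,1.180)–(3.000,1.260)
cell (2,4): code 1001 → (3.000,4.169)–(2.000,4.315)
cell (3,1): code 0010 → (3.000,1.260)–(3.765,2.000)
cell (3,2): code 0011 → (3.765,2.000)–(3.899,3.000)
cell (3,3): code 0011 → (3.899,3.000)–(3.197,4.000)
cell (3,4): code 0001 → (3.197,4.000)–(3.000,4.169)
total: 12 segments, chained into 1 closed loop(s), length Σ = 9.663410

segments=12 loops=1 length=9.663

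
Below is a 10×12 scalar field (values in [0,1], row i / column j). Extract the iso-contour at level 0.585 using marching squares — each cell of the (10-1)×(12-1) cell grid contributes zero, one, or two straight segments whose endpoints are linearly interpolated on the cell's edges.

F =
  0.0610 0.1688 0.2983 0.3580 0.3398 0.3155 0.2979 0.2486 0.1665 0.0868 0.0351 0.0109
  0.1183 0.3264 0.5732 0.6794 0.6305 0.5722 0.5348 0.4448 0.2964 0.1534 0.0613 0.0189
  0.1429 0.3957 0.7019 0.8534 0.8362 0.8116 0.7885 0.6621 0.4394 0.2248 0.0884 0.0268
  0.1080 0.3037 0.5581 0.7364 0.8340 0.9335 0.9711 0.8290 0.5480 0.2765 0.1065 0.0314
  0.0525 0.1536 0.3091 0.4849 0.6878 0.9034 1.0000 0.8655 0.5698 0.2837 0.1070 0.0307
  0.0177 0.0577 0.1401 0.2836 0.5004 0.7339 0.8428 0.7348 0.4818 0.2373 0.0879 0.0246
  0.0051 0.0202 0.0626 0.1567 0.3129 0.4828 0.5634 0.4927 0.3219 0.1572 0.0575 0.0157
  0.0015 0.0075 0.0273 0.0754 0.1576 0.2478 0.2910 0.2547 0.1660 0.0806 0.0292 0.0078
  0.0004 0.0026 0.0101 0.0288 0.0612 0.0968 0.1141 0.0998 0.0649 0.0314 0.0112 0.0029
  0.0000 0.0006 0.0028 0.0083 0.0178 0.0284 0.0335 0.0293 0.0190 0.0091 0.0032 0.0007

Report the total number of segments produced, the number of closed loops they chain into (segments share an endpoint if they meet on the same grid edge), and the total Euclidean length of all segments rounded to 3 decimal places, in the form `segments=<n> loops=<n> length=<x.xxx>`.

cell (0,2): code 0100 → (0.706,3.000)–(1.000,2.111)
cell (0,3): code 1100 → (0.843,4.000)–(0.706,3.000)
cell (0,4): code 1000 → (1.000,4.780)–(0.843,4.000)
cell (1,1): code 0100 → (1.092,2.000)–(2.000,1.618)
cell (1,2): code 1110 → (1.000,2.111)–(1.092,2.000)
cell (1,4): code 1101 → (1.053,5.000)–(1.000,4.780)
cell (1,5): code 1100 → (1.198,6.000)–(1.053,5.000)
cell (1,6): code 1100 → (1.645,7.000)–(1.198,6.000)
cell (1,7): code 1000 → (2.000,7.346)–(1.645,7.000)
cell (2,1): code 0010 → (2.000,1.618)–(2.813,2.000)
cell (2,2): code 0111 → (2.813,2.000)–(3.000,2.151)
cell (2,7): code 1001 → (3.000,7.868)–(2.000,7.346)
cell (3,2): code 0010 → (3.000,2.151)–(3.602,3.000)
cell (3,3): code 0111 → (3.602,3.000)–(4.000,3.493)
cell (3,7): code 1001 → (4.000,7.949)–(3.000,7.868)
cell (4,3): code 0010 → (4.000,3.493)–(4.549,4.000)
cell (4,4): code 0111 → (4.549,4.000)–(5.000,4.362)
cell (4,7): code 1001 → (5.000,7.592)–(4.000,7.949)
cell (5,4): code 0010 → (5.000,4.362)–(5.593,5.000)
cell (5,5): code 0011 → (5.593,5.000)–(5.923,6.000)
cell (5,6): code 0011 → (5.923,6.000)–(5.619,7.000)
cell (5,7): code 0001 → (5.619,7.000)–(5.000,7.592)
total: 22 segments, chained into 1 closed loop(s), length Σ = 17.855477

segments=22 loops=1 length=17.855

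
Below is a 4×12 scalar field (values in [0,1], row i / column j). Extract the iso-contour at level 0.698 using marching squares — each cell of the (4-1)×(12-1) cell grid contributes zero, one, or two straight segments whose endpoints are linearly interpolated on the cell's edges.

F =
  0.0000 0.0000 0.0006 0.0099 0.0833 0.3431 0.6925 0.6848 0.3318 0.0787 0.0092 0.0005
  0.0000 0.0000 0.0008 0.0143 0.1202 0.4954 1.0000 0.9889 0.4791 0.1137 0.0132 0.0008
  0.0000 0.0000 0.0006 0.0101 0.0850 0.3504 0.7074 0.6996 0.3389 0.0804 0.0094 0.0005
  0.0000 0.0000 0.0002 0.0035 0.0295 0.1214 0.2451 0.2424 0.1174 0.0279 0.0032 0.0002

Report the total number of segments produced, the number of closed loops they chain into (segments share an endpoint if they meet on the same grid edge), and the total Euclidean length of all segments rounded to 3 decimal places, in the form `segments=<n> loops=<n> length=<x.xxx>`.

segments=8 loops=1 length=6.605

cell (0,5): code 0100 → (0.018,6.000)–(1.000,5.402)
cell (0,6): code 1100 → (0.043,7.000)–(0.018,6.000)
cell (0,7): code 1000 → (1.000,7.571)–(0.043,7.000)
cell (1,5): code 0110 → (1.000,5.402)–(2.000,5.974)
cell (1,7): code 1001 → (2.000,7.004)–(1.000,7.571)
cell (2,5): code 0010 → (2.000,5.974)–(2.020,6.000)
cell (2,6): code 0011 → (2.020,6.000)–(2.003,7.000)
cell (2,7): code 0001 → (2.003,7.000)–(2.000,7.004)
total: 8 segments, chained into 1 closed loop(s), length Σ = 6.604617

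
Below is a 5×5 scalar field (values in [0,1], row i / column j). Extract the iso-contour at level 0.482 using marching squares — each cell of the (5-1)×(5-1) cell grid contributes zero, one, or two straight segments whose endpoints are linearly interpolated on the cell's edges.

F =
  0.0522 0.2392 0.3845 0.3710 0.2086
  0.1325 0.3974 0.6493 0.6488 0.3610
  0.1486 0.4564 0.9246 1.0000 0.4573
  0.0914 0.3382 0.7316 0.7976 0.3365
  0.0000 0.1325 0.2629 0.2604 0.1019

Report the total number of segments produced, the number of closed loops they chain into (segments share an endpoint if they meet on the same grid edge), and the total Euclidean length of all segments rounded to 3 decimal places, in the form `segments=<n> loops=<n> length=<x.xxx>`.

cell (0,1): code 0100 → (0.368,2.000)–(1.000,1.336)
cell (0,2): code 1100 → (0.400,3.000)–(0.368,2.000)
cell (0,3): code 1000 → (1.000,3.580)–(0.400,3.000)
cell (1,1): code 0110 → (1.000,1.336)–(2.000,1.055)
cell (1,3): code 1001 → (2.000,3.954)–(1.000,3.580)
cell (2,1): code 0110 → (2.000,1.055)–(3.000,1.366)
cell (2,3): code 1001 → (3.000,3.684)–(2.000,3.954)
cell (3,1): code 0010 → (3.000,1.366)–(3.533,2.000)
cell (3,2): code 0011 → (3.533,2.000)–(3.587,3.000)
cell (3,3): code 0001 → (3.587,3.000)–(3.000,3.684)
total: 10 segments, chained into 1 closed loop(s), length Σ = 9.673293

segments=10 loops=1 length=9.673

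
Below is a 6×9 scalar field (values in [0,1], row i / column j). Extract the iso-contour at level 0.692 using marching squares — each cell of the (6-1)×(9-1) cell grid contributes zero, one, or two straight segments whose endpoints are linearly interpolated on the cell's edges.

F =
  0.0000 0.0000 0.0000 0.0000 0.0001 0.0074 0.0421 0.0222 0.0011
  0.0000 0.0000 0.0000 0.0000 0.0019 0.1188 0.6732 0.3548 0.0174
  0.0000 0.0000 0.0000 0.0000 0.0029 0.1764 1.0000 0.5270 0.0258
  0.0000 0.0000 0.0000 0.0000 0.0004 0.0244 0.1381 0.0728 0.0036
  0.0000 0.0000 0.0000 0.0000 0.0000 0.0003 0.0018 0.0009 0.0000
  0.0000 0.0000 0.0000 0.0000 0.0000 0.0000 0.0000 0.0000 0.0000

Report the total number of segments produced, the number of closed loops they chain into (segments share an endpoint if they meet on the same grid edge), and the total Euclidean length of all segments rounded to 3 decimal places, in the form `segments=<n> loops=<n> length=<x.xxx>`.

cell (1,5): code 0100 → (1.058,6.000)–(2.000,5.626)
cell (1,6): code 1000 → (2.000,6.651)–(1.058,6.000)
cell (2,5): code 0010 → (2.000,5.626)–(2.357,6.000)
cell (2,6): code 0001 → (2.357,6.000)–(2.000,6.651)
total: 4 segments, chained into 1 closed loop(s), length Σ = 3.419525

segments=4 loops=1 length=3.420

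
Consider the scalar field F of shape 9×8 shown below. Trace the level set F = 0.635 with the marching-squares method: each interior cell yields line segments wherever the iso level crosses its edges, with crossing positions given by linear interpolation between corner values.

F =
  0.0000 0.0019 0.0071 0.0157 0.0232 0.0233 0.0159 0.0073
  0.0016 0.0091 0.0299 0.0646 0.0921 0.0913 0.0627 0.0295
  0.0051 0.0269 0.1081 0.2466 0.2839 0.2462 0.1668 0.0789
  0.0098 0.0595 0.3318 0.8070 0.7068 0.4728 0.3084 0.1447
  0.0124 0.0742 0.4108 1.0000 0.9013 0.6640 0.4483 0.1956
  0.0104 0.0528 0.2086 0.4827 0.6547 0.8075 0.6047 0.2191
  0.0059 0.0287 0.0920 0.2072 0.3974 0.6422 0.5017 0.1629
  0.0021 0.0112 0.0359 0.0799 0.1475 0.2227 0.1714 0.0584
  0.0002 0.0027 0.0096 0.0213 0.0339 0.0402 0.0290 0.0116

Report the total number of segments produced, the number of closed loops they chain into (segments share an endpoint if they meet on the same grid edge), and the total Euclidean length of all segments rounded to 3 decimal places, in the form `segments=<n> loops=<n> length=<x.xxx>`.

cell (2,2): code 0100 → (2.693,3.000)–(3.000,2.638)
cell (2,3): code 1100 → (2.830,4.000)–(2.693,3.000)
cell (2,4): code 1000 → (3.000,4.307)–(2.830,4.000)
cell (3,2): code 0110 → (3.000,2.638)–(4.000,2.381)
cell (3,4): code 1101 → (3.848,5.000)–(3.000,4.307)
cell (3,5): code 1000 → (4.000,5.134)–(3.848,5.000)
cell (4,2): code 0010 → (4.000,2.381)–(4.706,3.000)
cell (4,3): code 0111 → (4.706,3.000)–(5.000,3.885)
cell (4,5): code 1001 → (5.000,5.851)–(4.000,5.134)
cell (5,3): code 0010 → (5.000,3.885)–(5.077,4.000)
cell (5,4): code 0111 → (5.077,4.000)–(6.000,4.971)
cell (5,5): code 1001 → (6.000,5.051)–(5.000,5.851)
cell (6,4): code 0010 → (6.000,4.971)–(6.017,5.000)
cell (6,5): code 0001 → (6.017,5.000)–(6.000,5.051)
total: 14 segments, chained into 1 closed loop(s), length Σ = 10.113251

segments=14 loops=1 length=10.113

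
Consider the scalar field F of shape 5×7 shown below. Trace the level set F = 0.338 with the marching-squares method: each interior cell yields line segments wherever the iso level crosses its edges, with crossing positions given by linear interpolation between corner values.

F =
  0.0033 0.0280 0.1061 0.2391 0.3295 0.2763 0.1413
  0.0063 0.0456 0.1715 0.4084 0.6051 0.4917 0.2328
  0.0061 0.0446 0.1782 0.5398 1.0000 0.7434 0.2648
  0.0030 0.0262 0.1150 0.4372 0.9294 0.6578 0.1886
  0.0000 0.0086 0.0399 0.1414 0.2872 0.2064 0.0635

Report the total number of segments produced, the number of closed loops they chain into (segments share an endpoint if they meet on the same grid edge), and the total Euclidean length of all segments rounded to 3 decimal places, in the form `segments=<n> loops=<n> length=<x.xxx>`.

segments=12 loops=1 length=11.343

cell (0,2): code 0100 → (0.584,3.000)–(1.000,2.703)
cell (0,3): code 1100 → (0.031,4.000)–(0.584,3.000)
cell (0,4): code 1100 → (0.286,5.000)–(0.031,4.000)
cell (0,5): code 1000 → (1.000,5.594)–(0.286,5.000)
cell (1,2): code 0110 → (1.000,2.703)–(2.000,2.442)
cell (1,5): code 1001 → (2.000,5.847)–(1.000,5.594)
cell (2,2): code 0110 → (2.000,2.442)–(3.000,2.692)
cell (2,5): code 1001 → (3.000,5.682)–(2.000,5.847)
cell (3,2): code 0010 → (3.000,2.692)–(3.335,3.000)
cell (3,3): code 0011 → (3.335,3.000)–(3.921,4.000)
cell (3,4): code 0011 → (3.921,4.000)–(3.708,5.000)
cell (3,5): code 0001 → (3.708,5.000)–(3.000,5.682)
total: 12 segments, chained into 1 closed loop(s), length Σ = 11.343338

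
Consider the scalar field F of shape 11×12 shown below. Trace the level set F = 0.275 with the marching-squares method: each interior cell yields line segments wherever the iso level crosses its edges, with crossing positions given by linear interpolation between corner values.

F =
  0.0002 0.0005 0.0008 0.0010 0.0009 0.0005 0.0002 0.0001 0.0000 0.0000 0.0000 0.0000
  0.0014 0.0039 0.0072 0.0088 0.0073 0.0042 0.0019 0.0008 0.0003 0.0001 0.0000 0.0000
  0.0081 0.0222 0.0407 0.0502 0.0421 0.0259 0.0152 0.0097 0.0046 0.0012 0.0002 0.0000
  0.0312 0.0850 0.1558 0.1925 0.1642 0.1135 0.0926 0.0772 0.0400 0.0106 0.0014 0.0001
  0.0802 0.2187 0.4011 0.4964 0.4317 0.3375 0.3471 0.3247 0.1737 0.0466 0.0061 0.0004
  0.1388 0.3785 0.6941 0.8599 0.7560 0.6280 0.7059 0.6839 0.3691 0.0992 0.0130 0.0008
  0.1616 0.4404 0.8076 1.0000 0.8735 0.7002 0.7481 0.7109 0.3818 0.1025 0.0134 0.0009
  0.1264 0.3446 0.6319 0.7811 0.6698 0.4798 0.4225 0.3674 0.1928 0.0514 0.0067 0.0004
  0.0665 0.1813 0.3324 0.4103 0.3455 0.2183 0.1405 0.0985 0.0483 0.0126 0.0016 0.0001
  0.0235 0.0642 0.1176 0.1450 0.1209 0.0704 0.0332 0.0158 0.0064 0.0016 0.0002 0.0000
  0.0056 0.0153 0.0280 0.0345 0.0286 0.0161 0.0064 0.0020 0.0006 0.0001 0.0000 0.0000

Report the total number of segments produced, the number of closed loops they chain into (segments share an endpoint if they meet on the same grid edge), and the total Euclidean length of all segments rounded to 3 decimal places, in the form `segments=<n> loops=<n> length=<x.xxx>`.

segments=26 loops=1 length=21.095

cell (3,1): code 0100 → (3.486,2.000)–(4.000,1.309)
cell (3,2): code 1100 → (3.271,3.000)–(3.486,2.000)
cell (3,3): code 1100 → (3.414,4.000)–(3.271,3.000)
cell (3,4): code 1100 → (3.721,5.000)–(3.414,4.000)
cell (3,5): code 1100 → (3.717,6.000)–(3.721,5.000)
cell (3,6): code 1100 → (3.799,7.000)–(3.717,6.000)
cell (3,7): code 1000 → (4.000,7.329)–(3.799,7.000)
cell (4,0): code 0100 → (4.352,1.000)–(5.000,0.568)
cell (4,1): code 1110 → (4.000,1.309)–(4.352,1.000)
cell (4,7): code 1101 → (4.518,8.000)–(4.000,7.329)
cell (4,8): code 1000 → (5.000,8.349)–(4.518,8.000)
cell (5,0): code 0110 → (5.000,0.568)–(6.000,0.407)
cell (5,8): code 1001 → (6.000,8.382)–(5.000,8.349)
cell (6,0): code 0110 → (6.000,0.407)–(7.000,0.681)
cell (6,7): code 1011 → (7.000,7.529)–(6.565,8.000)
cell (6,8): code 0001 → (6.565,8.000)–(6.000,8.382)
cell (7,0): code 0010 → (7.000,0.681)–(7.426,1.000)
cell (7,1): code 0111 → (7.426,1.000)–(8.000,1.620)
cell (7,4): code 1011 → (8.000,4.554)–(7.783,5.000)
cell (7,5): code 0011 → (7.783,5.000)–(7.523,6.000)
cell (7,6): code 0011 → (7.523,6.000)–(7.344,7.000)
cell (7,7): code 0001 → (7.344,7.000)–(7.000,7.529)
cell (8,1): code 0010 → (8.000,1.620)–(8.267,2.000)
cell (8,2): code 0011 → (8.267,2.000)–(8.510,3.000)
cell (8,3): code 0011 → (8.510,3.000)–(8.314,4.000)
cell (8,4): code 0001 → (8.314,4.000)–(8.000,4.554)
total: 26 segments, chained into 1 closed loop(s), length Σ = 21.094866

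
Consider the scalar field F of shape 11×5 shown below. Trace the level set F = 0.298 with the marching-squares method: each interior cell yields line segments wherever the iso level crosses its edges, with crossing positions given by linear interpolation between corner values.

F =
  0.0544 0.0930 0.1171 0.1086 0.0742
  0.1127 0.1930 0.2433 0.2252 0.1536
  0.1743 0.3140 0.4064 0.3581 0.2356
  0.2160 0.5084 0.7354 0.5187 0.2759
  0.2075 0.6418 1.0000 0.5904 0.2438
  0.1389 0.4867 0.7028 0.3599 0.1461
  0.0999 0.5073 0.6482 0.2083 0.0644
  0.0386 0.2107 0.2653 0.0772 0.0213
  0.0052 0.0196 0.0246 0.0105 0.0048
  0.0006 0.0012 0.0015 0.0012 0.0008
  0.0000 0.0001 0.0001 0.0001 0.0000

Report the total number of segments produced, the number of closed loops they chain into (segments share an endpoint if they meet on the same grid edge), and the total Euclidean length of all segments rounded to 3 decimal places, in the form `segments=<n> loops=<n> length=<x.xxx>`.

cell (1,0): code 0100 → (1.868,1.000)–(2.000,0.885)
cell (1,1): code 1100 → (1.335,2.000)–(1.868,1.000)
cell (1,2): code 1100 → (1.548,3.000)–(1.335,2.000)
cell (1,3): code 1000 → (2.000,3.491)–(1.548,3.000)
cell (2,0): code 0110 → (2.000,0.885)–(3.000,0.280)
cell (2,3): code 1001 → (3.000,3.909)–(2.000,3.491)
cell (3,0): code 0110 → (3.000,0.280)–(4.000,0.208)
cell (3,3): code 1001 → (4.000,3.844)–(3.000,3.909)
cell (4,0): code 0110 → (4.000,0.208)–(5.000,0.457)
cell (4,3): code 1001 → (5.000,3.290)–(4.000,3.844)
cell (5,0): code 0110 → (5.000,0.457)–(6.000,0.486)
cell (5,2): code 1011 → (6.000,2.796)–(5.408,3.000)
cell (5,3): code 0001 → (5.408,3.000)–(5.000,3.290)
cell (6,0): code 0010 → (6.000,0.486)–(6.706,1.000)
cell (6,1): code 0011 → (6.706,1.000)–(6.915,2.000)
cell (6,2): code 0001 → (6.915,2.000)–(6.000,2.796)
total: 16 segments, chained into 1 closed loop(s), length Σ = 14.662470

segments=16 loops=1 length=14.662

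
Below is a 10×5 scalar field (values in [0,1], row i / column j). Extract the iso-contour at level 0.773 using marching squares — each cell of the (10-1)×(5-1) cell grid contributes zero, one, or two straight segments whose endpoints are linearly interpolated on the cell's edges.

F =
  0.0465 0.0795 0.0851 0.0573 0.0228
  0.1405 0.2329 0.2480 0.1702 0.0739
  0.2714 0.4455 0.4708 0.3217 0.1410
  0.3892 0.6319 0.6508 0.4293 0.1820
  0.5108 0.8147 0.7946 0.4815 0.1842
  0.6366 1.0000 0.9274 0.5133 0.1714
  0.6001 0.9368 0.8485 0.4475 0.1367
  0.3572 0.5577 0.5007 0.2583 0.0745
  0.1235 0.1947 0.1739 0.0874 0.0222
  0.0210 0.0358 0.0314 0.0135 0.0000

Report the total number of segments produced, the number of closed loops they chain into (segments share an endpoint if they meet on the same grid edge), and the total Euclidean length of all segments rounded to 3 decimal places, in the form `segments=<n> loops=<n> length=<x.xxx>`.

segments=10 loops=1 length=7.579

cell (3,0): code 0100 → (3.772,1.000)–(4.000,0.863)
cell (3,1): code 1100 → (3.850,2.000)–(3.772,1.000)
cell (3,2): code 1000 → (4.000,2.069)–(3.850,2.000)
cell (4,0): code 0110 → (4.000,0.863)–(5.000,0.375)
cell (4,2): code 1001 → (5.000,2.373)–(4.000,2.069)
cell (5,0): code 0110 → (5.000,0.375)–(6.000,0.514)
cell (5,2): code 1001 → (6.000,2.188)–(5.000,2.373)
cell (6,0): code 0010 → (6.000,0.514)–(6.432,1.000)
cell (6,1): code 0011 → (6.432,1.000)–(6.217,2.000)
cell (6,2): code 0001 → (6.217,2.000)–(6.000,2.188)
total: 10 segments, chained into 1 closed loop(s), length Σ = 7.579411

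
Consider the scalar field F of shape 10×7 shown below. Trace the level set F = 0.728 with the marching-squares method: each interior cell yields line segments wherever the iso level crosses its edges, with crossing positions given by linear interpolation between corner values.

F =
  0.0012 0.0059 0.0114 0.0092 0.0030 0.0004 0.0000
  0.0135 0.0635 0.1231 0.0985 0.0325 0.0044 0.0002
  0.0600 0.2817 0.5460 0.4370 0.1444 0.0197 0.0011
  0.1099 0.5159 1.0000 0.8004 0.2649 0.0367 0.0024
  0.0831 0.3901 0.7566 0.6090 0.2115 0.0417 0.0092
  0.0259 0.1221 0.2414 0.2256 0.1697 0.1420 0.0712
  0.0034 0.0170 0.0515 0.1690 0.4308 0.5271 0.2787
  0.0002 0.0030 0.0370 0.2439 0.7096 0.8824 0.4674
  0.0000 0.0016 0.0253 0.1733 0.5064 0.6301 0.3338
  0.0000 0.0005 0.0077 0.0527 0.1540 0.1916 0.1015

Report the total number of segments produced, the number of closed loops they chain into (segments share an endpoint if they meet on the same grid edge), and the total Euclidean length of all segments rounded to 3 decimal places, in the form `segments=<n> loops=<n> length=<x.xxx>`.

segments=12 loops=2 length=8.332

cell (2,1): code 0100 → (2.401,2.000)–(3.000,1.438)
cell (2,2): code 1100 → (2.801,3.000)–(2.401,2.000)
cell (2,3): code 1000 → (3.000,3.135)–(2.801,3.000)
cell (3,1): code 0110 → (3.000,1.438)–(4.000,1.922)
cell (3,2): code 1011 → (4.000,2.194)–(3.378,3.000)
cell (3,3): code 0001 → (3.378,3.000)–(3.000,3.135)
cell (4,1): code 0010 → (4.000,1.922)–(4.056,2.000)
cell (4,2): code 0001 → (4.056,2.000)–(4.000,2.194)
cell (6,4): code 0100 → (6.565,5.000)–(7.000,4.106)
cell (6,5): code 1000 → (7.000,5.372)–(6.565,5.000)
cell (7,4): code 0010 → (7.000,4.106)–(7.612,5.000)
cell (7,5): code 0001 → (7.612,5.000)–(7.000,5.372)
total: 12 segments, chained into 2 closed loop(s), length Σ = 8.332020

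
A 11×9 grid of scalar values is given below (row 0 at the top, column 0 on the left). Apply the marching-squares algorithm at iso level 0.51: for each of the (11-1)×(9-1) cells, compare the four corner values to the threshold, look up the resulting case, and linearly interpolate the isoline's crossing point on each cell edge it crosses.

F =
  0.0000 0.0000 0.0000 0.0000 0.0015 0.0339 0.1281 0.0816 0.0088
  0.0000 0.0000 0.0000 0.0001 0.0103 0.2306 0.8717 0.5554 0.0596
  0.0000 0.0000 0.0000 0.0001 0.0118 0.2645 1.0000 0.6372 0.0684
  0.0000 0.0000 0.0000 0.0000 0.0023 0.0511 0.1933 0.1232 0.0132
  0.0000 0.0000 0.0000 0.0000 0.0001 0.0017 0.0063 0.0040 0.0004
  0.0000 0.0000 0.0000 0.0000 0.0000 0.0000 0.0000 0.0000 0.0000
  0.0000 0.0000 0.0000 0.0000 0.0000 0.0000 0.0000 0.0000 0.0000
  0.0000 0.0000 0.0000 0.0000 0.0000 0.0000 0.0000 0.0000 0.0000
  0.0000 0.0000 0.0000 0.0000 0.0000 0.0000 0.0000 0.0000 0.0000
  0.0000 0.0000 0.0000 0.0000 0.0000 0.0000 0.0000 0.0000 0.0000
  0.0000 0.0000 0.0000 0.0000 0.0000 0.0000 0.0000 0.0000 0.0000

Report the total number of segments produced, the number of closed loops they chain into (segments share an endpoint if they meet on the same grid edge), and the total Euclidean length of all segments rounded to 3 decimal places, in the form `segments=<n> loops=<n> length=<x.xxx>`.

cell (0,5): code 0100 → (0.514,6.000)–(1.000,5.436)
cell (0,6): code 1100 → (0.904,7.000)–(0.514,6.000)
cell (0,7): code 1000 → (1.000,7.092)–(0.904,7.000)
cell (1,5): code 0110 → (1.000,5.436)–(2.000,5.334)
cell (1,7): code 1001 → (2.000,7.224)–(1.000,7.092)
cell (2,5): code 0010 → (2.000,5.334)–(2.607,6.000)
cell (2,6): code 0011 → (2.607,6.000)–(2.247,7.000)
cell (2,7): code 0001 → (2.247,7.000)–(2.000,7.224)
total: 8 segments, chained into 1 closed loop(s), length Σ = 6.262810

segments=8 loops=1 length=6.263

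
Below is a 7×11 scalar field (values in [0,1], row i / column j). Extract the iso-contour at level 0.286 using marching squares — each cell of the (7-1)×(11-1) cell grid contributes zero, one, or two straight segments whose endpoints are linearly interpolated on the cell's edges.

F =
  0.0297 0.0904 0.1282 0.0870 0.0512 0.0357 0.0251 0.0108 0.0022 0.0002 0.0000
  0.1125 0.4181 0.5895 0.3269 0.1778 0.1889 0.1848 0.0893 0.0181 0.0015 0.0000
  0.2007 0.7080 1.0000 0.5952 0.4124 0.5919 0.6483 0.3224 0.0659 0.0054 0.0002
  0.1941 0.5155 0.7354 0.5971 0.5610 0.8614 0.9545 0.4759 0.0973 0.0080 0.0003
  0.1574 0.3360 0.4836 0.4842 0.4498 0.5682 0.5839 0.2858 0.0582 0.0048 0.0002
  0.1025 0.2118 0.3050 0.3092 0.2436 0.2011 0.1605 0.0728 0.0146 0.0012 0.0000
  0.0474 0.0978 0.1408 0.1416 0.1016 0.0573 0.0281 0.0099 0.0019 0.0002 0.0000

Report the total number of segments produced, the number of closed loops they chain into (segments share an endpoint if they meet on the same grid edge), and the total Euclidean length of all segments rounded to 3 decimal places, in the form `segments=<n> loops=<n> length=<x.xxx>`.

cell (0,0): code 0100 → (0.597,1.000)–(1.000,0.568)
cell (0,1): code 1100 → (0.342,2.000)–(0.597,1.000)
cell (0,2): code 1100 → (0.830,3.000)–(0.342,2.000)
cell (0,3): code 1000 → (1.000,3.274)–(0.830,3.000)
cell (1,0): code 0110 → (1.000,0.568)–(2.000,0.168)
cell (1,3): code 1101 → (1.461,4.000)–(1.000,3.274)
cell (1,4): code 1100 → (1.241,5.000)–(1.461,4.000)
cell (1,5): code 1100 → (1.218,6.000)–(1.241,5.000)
cell (1,6): code 1100 → (1.844,7.000)–(1.218,6.000)
cell (1,7): code 1000 → (2.000,7.142)–(1.844,7.000)
cell (2,0): code 0110 → (2.000,0.168)–(3.000,0.286)
cell (2,7): code 1001 → (3.000,7.502)–(2.000,7.142)
cell (3,0): code 0110 → (3.000,0.286)–(4.000,0.720)
cell (3,6): code 1011 → (4.000,6.999)–(3.999,7.000)
cell (3,7): code 0001 → (3.999,7.000)–(3.000,7.502)
cell (4,0): code 0010 → (4.000,0.720)–(4.403,1.000)
cell (4,1): code 0111 → (4.403,1.000)–(5.000,1.796)
cell (4,3): code 1011 → (5.000,3.354)–(4.794,4.000)
cell (4,4): code 0011 → (4.794,4.000)–(4.769,5.000)
cell (4,5): code 0011 → (4.769,5.000)–(4.704,6.000)
cell (4,6): code 0001 → (4.704,6.000)–(4.000,6.999)
cell (5,1): code 0010 → (5.000,1.796)–(5.116,2.000)
cell (5,2): code 0011 → (5.116,2.000)–(5.138,3.000)
cell (5,3): code 0001 → (5.138,3.000)–(5.000,3.354)
total: 24 segments, chained into 1 closed loop(s), length Σ = 19.691827

segments=24 loops=1 length=19.692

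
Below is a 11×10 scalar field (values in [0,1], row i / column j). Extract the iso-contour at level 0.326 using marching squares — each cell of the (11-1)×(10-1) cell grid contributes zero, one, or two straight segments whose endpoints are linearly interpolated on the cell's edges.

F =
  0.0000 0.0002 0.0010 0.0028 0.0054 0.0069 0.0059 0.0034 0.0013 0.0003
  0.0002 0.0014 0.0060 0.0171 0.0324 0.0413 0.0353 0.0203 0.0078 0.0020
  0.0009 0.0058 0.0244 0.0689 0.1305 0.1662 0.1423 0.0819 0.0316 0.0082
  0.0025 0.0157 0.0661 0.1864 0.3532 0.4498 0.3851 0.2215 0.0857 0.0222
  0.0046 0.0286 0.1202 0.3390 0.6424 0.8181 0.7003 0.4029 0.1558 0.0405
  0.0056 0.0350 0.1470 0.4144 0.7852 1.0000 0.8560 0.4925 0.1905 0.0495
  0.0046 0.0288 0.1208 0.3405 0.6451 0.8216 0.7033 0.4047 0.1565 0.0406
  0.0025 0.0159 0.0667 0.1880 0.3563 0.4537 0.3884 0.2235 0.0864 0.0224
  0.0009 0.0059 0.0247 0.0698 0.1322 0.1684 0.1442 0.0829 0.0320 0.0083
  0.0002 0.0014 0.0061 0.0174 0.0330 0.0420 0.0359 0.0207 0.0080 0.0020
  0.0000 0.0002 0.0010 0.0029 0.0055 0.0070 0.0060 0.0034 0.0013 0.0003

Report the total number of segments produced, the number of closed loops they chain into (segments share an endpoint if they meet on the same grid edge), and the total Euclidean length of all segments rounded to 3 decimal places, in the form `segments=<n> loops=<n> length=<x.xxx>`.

cell (2,3): code 0100 → (2.878,4.000)–(3.000,3.837)
cell (2,4): code 1100 → (2.563,5.000)–(2.878,4.000)
cell (2,5): code 1100 → (2.757,6.000)–(2.563,5.000)
cell (2,6): code 1000 → (3.000,6.361)–(2.757,6.000)
cell (3,2): code 0100 → (3.915,3.000)–(4.000,2.941)
cell (3,3): code 1110 → (3.000,3.837)–(3.915,3.000)
cell (3,6): code 1101 → (3.576,7.000)–(3.000,6.361)
cell (3,7): code 1000 → (4.000,7.311)–(3.576,7.000)
cell (4,2): code 0110 → (4.000,2.941)–(5.000,2.669)
cell (4,7): code 1001 → (5.000,7.551)–(4.000,7.311)
cell (5,2): code 0110 → (5.000,2.669)–(6.000,2.934)
cell (5,7): code 1001 → (6.000,7.317)–(5.000,7.551)
cell (6,2): code 0010 → (6.000,2.934)–(6.095,3.000)
cell (6,3): code 0111 → (6.095,3.000)–(7.000,3.820)
cell (6,6): code 1011 → (7.000,6.378)–(6.434,7.000)
cell (6,7): code 0001 → (6.434,7.000)–(6.000,7.317)
cell (7,3): code 0010 → (7.000,3.820)–(7.135,4.000)
cell (7,4): code 0011 → (7.135,4.000)–(7.448,5.000)
cell (7,5): code 0011 → (7.448,5.000)–(7.256,6.000)
cell (7,6): code 0001 → (7.256,6.000)–(7.000,6.378)
total: 20 segments, chained into 1 closed loop(s), length Σ = 15.024698

segments=20 loops=1 length=15.025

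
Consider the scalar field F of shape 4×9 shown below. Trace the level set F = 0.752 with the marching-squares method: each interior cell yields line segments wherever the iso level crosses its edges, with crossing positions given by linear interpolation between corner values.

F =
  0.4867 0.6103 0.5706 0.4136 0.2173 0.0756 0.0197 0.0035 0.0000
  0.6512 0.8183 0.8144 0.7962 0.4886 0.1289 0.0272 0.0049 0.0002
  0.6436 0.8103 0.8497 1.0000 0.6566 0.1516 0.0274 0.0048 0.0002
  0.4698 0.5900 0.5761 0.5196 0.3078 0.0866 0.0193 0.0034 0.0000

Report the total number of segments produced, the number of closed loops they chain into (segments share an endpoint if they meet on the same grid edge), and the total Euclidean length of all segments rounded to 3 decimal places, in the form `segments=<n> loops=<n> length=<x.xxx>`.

segments=10 loops=1 length=8.205

cell (0,0): code 0100 → (0.681,1.000)–(1.000,0.603)
cell (0,1): code 1100 → (0.744,2.000)–(0.681,1.000)
cell (0,2): code 1100 → (0.884,3.000)–(0.744,2.000)
cell (0,3): code 1000 → (1.000,3.144)–(0.884,3.000)
cell (1,0): code 0110 → (1.000,0.603)–(2.000,0.650)
cell (1,3): code 1001 → (2.000,3.722)–(1.000,3.144)
cell (2,0): code 0010 → (2.000,0.650)–(2.265,1.000)
cell (2,1): code 0011 → (2.265,1.000)–(2.357,2.000)
cell (2,2): code 0011 → (2.357,2.000)–(2.516,3.000)
cell (2,3): code 0001 → (2.516,3.000)–(2.000,3.722)
total: 10 segments, chained into 1 closed loop(s), length Σ = 8.204629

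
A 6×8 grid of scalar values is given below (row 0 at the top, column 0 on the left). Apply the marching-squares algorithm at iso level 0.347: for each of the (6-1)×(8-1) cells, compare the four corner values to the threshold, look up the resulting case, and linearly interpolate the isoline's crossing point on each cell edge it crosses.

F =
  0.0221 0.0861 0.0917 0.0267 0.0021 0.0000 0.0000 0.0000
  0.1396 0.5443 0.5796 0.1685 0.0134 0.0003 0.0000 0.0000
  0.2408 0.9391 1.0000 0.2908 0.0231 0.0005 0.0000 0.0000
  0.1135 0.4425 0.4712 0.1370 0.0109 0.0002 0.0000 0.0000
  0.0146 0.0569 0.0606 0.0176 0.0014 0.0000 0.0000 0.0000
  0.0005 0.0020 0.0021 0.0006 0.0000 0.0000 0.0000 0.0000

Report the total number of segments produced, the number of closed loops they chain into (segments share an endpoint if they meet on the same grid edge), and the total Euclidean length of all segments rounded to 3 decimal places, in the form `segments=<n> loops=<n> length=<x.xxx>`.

segments=10 loops=1 length=8.664

cell (0,0): code 0100 → (0.569,1.000)–(1.000,0.512)
cell (0,1): code 1100 → (0.523,2.000)–(0.569,1.000)
cell (0,2): code 1000 → (1.000,2.566)–(0.523,2.000)
cell (1,0): code 0110 → (1.000,0.512)–(2.000,0.152)
cell (1,2): code 1001 → (2.000,2.921)–(1.000,2.566)
cell (2,0): code 0110 → (2.000,0.152)–(3.000,0.710)
cell (2,2): code 1001 → (3.000,2.372)–(2.000,2.921)
cell (3,0): code 0010 → (3.000,0.710)–(3.248,1.000)
cell (3,1): code 0011 → (3.248,1.000)–(3.302,2.000)
cell (3,2): code 0001 → (3.302,2.000)–(3.000,2.372)
total: 10 segments, chained into 1 closed loop(s), length Σ = 8.663548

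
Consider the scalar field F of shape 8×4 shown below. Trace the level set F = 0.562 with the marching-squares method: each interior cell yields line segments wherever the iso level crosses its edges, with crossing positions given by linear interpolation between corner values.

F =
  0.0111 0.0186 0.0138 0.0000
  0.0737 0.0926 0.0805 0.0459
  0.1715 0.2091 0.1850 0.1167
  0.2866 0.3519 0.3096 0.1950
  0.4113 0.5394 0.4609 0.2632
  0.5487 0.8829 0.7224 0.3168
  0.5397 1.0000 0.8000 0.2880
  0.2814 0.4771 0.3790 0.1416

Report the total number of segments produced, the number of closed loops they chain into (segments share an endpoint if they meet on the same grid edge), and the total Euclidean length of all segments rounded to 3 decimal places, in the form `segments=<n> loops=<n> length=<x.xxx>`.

cell (4,0): code 0100 → (4.066,1.000)–(5.000,0.040)
cell (4,1): code 1100 → (4.387,2.000)–(4.066,1.000)
cell (4,2): code 1000 → (5.000,2.395)–(4.387,2.000)
cell (5,0): code 0110 → (5.000,0.040)–(6.000,0.048)
cell (5,2): code 1001 → (6.000,2.465)–(5.000,2.395)
cell (6,0): code 0010 → (6.000,0.048)–(6.838,1.000)
cell (6,1): code 0011 → (6.838,1.000)–(6.565,2.000)
cell (6,2): code 0001 → (6.565,2.000)–(6.000,2.465)
total: 8 segments, chained into 1 closed loop(s), length Σ = 8.158155

segments=8 loops=1 length=8.158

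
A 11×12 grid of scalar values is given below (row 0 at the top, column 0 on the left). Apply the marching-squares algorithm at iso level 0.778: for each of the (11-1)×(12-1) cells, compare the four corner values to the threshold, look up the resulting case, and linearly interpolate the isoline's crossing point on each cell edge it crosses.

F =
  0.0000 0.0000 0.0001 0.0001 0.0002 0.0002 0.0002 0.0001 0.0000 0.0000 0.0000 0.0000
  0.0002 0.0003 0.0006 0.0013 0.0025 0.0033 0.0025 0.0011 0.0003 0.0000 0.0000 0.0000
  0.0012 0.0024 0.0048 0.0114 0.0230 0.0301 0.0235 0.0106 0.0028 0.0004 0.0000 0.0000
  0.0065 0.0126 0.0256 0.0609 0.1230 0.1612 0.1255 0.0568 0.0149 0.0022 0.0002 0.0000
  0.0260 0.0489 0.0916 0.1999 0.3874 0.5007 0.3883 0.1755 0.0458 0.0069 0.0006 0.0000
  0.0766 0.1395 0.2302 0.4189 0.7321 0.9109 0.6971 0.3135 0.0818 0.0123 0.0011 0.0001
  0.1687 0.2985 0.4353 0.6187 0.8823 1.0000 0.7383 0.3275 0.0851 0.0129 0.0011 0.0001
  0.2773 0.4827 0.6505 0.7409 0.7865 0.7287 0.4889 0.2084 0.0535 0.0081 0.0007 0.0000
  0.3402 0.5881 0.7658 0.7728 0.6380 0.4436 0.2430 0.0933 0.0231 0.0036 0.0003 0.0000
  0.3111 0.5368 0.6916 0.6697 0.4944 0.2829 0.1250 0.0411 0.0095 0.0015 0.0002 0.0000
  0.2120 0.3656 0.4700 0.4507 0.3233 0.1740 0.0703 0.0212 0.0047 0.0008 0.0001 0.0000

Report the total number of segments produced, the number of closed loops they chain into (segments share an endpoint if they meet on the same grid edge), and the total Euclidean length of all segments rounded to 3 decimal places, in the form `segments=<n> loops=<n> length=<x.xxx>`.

segments=10 loops=1 length=7.161

cell (4,4): code 0100 → (4.676,5.000)–(5.000,4.257)
cell (4,5): code 1000 → (5.000,5.622)–(4.676,5.000)
cell (5,3): code 0100 → (5.306,4.000)–(6.000,3.604)
cell (5,4): code 1110 → (5.000,4.257)–(5.306,4.000)
cell (5,5): code 1001 → (6.000,5.848)–(5.000,5.622)
cell (6,3): code 0110 → (6.000,3.604)–(7.000,3.814)
cell (6,4): code 1011 → (7.000,4.147)–(6.818,5.000)
cell (6,5): code 0001 → (6.818,5.000)–(6.000,5.848)
cell (7,3): code 0010 → (7.000,3.814)–(7.057,4.000)
cell (7,4): code 0001 → (7.057,4.000)–(7.000,4.147)
total: 10 segments, chained into 1 closed loop(s), length Σ = 7.160700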